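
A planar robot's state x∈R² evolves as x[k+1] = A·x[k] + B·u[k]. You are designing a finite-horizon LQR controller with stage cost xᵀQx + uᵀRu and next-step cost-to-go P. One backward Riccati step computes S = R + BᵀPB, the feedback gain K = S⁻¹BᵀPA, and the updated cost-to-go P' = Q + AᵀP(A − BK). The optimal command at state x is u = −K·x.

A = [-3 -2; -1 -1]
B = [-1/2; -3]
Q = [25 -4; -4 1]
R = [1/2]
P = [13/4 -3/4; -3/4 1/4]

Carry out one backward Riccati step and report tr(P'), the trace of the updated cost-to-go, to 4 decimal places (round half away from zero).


58.9524

BᵀP = [0.6250 -0.3750]
S = R + BᵀPB = [1/2] + [0.8125] = [1.3125]
BᵀPA = [-1.5000 -0.8750]
K = S⁻¹·BᵀPA = [-1.1429 -0.6667]
A−BK = [-3.5714 -2.3333; -4.4286 -3.0000]
AᵀP(A−BK) = [23.2857 15.0000; 15.0000 9.6667]
P' = Q + AᵀP(A−BK) = [48.2857 11.0000; 11.0000 10.6667]
tr(P') = 58.9524


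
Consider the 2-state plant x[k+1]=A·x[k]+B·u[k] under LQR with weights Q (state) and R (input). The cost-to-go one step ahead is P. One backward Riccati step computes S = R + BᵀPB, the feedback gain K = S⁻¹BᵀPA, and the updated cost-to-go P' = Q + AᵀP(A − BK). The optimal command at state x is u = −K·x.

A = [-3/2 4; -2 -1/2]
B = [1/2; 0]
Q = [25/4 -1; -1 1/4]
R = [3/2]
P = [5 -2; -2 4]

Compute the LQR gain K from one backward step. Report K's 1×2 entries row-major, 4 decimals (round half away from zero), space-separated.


-0.6364 3.8182

BᵀP = [2.5000 -1.0000]
S = R + BᵀPB = [3/2] + [1.2500] = [2.7500]
BᵀPA = [-1.7500 10.5000]
K = S⁻¹·BᵀPA = [-0.6364 3.8182]
A−BK = [-1.1818 2.0909; -2.0000 -0.5000]
AᵀP(A−BK) = [14.1364 -4.8182; -4.8182 48.9091]
P' = Q + AᵀP(A−BK) = [20.3864 -5.8182; -5.8182 49.1591]
tr(P') = 69.5455


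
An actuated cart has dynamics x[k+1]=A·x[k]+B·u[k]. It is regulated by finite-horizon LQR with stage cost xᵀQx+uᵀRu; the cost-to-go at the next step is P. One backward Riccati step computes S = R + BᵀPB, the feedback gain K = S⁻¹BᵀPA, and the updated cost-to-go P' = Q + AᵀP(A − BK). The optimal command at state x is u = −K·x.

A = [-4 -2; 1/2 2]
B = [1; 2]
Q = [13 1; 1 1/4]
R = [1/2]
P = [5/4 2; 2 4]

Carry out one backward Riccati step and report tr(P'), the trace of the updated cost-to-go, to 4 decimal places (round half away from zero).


BᵀP = [5.2500 10.0000]
S = R + BᵀPB = [1/2] + [25.2500] = [25.7500]
BᵀPA = [-16.0000 9.5000]
K = S⁻¹·BᵀPA = [-0.6214 0.3689]
A−BK = [-3.3786 -2.3689; 1.7427 1.2621]
AᵀP(A−BK) = [3.0583 1.9029; 1.9029 1.4951]
P' = Q + AᵀP(A−BK) = [16.0583 2.9029; 2.9029 1.7451]
tr(P') = 17.8034

17.8034


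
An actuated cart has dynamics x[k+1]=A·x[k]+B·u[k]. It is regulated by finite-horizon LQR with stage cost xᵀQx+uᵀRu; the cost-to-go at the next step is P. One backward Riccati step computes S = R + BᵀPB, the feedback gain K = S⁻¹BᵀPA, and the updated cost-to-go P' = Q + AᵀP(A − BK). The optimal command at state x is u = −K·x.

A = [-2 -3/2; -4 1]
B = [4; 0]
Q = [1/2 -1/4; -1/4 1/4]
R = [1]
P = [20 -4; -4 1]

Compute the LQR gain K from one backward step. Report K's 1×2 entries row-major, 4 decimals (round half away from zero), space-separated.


BᵀP = [80.0000 -16.0000]
S = R + BᵀPB = [1] + [320.0000] = [321.0000]
BᵀPA = [-96.0000 -136.0000]
K = S⁻¹·BᵀPA = [-0.2991 -0.4237]
A−BK = [-0.8037 0.1947; -4.0000 1.0000]
AᵀP(A−BK) = [3.2897 -0.6729; -0.6729 0.3801]
P' = Q + AᵀP(A−BK) = [3.7897 -0.9229; -0.9229 0.6301]
tr(P') = 4.4198

-0.2991 -0.4237


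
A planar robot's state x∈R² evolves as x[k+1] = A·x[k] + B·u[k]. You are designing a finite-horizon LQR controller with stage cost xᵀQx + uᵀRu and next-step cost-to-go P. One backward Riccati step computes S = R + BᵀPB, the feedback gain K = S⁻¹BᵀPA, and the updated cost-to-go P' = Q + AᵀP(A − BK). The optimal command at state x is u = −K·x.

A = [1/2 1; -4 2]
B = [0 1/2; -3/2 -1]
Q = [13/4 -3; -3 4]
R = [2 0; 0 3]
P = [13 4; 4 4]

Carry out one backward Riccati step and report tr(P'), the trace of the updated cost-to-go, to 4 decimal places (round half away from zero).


29.5303

BᵀP = [-6.0000 -6.0000; 2.5000 -2.0000]
S = R + BᵀPB = [2 0; 0 3] + [9.0000 3.0000; 3.0000 3.2500] = [11.0000 3.0000; 3.0000 6.2500]
BᵀPA = [21.0000 -18.0000; 9.2500 -1.5000]
K = S⁻¹·BᵀPA = [1.7322 -1.8075; 0.6485 0.6276]
A−BK = [0.1757 0.6862; -0.7531 -0.0837]
AᵀP(A−BK) = [8.8745 -5.3473; -5.3473 13.4059]
P' = Q + AᵀP(A−BK) = [12.1245 -8.3473; -8.3473 17.4059]
tr(P') = 29.5303


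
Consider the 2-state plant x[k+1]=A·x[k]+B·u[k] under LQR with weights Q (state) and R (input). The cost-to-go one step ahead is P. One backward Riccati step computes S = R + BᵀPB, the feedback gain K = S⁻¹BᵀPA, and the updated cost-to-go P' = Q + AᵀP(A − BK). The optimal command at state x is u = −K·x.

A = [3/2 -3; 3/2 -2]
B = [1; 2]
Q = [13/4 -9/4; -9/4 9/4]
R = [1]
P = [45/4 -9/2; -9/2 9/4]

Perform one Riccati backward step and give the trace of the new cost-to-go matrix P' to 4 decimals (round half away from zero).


54.3510

BᵀP = [2.2500 0.0000]
S = R + BᵀPB = [1] + [2.2500] = [3.2500]
BᵀPA = [3.3750 -6.7500]
K = S⁻¹·BᵀPA = [1.0385 -2.0769]
A−BK = [0.4615 -0.9231; -0.5769 2.1538]
AᵀP(A−BK) = [6.6202 -16.6154; -16.6154 42.2308]
P' = Q + AᵀP(A−BK) = [9.8702 -18.8654; -18.8654 44.4808]
tr(P') = 54.3510


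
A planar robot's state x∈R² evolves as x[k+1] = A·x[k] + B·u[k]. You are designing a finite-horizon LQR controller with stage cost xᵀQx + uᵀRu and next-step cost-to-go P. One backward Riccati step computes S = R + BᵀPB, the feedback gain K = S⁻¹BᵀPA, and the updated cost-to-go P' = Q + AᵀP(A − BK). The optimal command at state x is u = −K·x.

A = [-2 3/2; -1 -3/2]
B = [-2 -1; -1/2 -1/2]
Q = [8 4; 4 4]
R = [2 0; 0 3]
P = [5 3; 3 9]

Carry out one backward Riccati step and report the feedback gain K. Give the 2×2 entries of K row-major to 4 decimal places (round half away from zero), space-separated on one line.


0.8358 -0.3742 0.4906 0.5863

BᵀP = [-11.5000 -10.5000; -6.5000 -7.5000]
S = R + BᵀPB = [2 0; 0 3] + [28.2500 16.7500; 16.7500 10.2500] = [30.2500 16.7500; 16.7500 13.2500]
BᵀPA = [33.5000 -1.5000; 20.5000 1.5000]
K = S⁻¹·BᵀPA = [0.8358 -0.3742; 0.4906 0.5863]
A−BK = [0.1622 1.3378; -0.3368 -1.3940]
AᵀP(A−BK) = [2.9439 3.5177; 3.5177 16.5593]
P' = Q + AᵀP(A−BK) = [10.9439 7.5177; 7.5177 20.5593]
tr(P') = 31.5031


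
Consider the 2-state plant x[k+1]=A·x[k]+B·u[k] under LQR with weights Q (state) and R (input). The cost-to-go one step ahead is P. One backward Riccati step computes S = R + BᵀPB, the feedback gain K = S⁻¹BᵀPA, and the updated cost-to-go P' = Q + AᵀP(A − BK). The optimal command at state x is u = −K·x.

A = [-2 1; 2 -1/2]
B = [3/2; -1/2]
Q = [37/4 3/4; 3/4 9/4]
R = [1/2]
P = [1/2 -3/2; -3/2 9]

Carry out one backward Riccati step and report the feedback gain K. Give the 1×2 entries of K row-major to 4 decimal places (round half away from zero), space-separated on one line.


-2.6939 0.7959

BᵀP = [1.5000 -6.7500]
S = R + BᵀPB = [1/2] + [5.6250] = [6.1250]
BᵀPA = [-16.5000 4.8750]
K = S⁻¹·BᵀPA = [-2.6939 0.7959]
A−BK = [2.0408 -0.1939; 0.6531 -0.1020]
AᵀP(A−BK) = [5.5510 -1.3673; -1.3673 0.3699]
P' = Q + AᵀP(A−BK) = [14.8010 -0.6173; -0.6173 2.6199]
tr(P') = 17.4209


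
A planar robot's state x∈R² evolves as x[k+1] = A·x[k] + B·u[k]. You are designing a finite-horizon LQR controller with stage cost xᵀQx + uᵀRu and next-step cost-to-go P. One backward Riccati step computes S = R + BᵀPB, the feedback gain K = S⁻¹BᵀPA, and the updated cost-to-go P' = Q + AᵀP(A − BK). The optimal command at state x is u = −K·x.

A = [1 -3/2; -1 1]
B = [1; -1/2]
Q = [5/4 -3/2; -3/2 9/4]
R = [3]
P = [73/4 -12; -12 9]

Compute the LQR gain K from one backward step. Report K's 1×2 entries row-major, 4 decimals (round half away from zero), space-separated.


BᵀP = [24.2500 -16.5000]
S = R + BᵀPB = [3] + [32.5000] = [35.5000]
BᵀPA = [40.7500 -52.8750]
K = S⁻¹·BᵀPA = [1.1479 -1.4894]
A−BK = [-0.1479 -0.0106; -0.4261 0.2553]
AᵀP(A−BK) = [4.4736 -5.6805; -5.6805 7.3085]
P' = Q + AᵀP(A−BK) = [5.7236 -7.1805; -7.1805 9.5585]
tr(P') = 15.2821

1.1479 -1.4894


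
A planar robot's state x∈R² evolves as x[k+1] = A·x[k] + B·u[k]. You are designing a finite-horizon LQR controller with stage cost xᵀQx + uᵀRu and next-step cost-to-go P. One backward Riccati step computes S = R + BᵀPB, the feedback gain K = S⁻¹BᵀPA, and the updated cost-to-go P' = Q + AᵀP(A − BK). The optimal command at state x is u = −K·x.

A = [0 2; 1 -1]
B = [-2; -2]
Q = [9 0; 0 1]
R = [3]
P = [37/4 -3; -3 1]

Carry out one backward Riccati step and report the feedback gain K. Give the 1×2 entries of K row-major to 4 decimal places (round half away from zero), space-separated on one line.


BᵀP = [-12.5000 4.0000]
S = R + BᵀPB = [3] + [17.0000] = [20.0000]
BᵀPA = [4.0000 -29.0000]
K = S⁻¹·BᵀPA = [0.2000 -1.4500]
A−BK = [0.4000 -0.9000; 1.4000 -3.9000]
AᵀP(A−BK) = [0.2000 -1.2000; -1.2000 7.9500]
P' = Q + AᵀP(A−BK) = [9.2000 -1.2000; -1.2000 8.9500]
tr(P') = 18.1500

0.2000 -1.4500


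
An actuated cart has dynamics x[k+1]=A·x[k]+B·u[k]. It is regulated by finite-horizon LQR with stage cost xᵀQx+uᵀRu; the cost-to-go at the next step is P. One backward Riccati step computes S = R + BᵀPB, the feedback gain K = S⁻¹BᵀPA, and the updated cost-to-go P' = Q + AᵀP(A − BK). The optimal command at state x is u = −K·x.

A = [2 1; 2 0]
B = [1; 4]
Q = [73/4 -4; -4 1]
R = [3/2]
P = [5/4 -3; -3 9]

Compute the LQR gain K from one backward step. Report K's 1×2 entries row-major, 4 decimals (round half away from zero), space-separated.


BᵀP = [-10.7500 33.0000]
S = R + BᵀPB = [3/2] + [121.2500] = [122.7500]
BᵀPA = [44.5000 -10.7500]
K = S⁻¹·BᵀPA = [0.3625 -0.0876]
A−BK = [1.6375 1.0876; 0.5499 0.3503]
AᵀP(A−BK) = [0.8676 0.3971; 0.3971 0.3086]
P' = Q + AᵀP(A−BK) = [19.1176 -3.6029; -3.6029 1.3086]
tr(P') = 20.4262

0.3625 -0.0876


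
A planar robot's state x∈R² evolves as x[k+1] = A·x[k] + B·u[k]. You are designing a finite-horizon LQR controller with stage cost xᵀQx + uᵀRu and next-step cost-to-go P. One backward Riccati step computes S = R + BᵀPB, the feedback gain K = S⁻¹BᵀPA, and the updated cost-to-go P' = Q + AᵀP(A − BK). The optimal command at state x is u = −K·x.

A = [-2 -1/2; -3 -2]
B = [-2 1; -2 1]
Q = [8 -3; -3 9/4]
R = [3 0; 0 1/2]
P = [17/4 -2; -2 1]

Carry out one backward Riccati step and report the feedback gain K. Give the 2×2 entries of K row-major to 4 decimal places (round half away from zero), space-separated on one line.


0.1935 -0.1129 -0.5806 0.3387

BᵀP = [-4.5000 2.0000; 2.2500 -1.0000]
S = R + BᵀPB = [3 0; 0 1/2] + [5.0000 -2.5000; -2.5000 1.2500] = [8.0000 -2.5000; -2.5000 1.7500]
BᵀPA = [3.0000 -1.7500; -1.5000 0.8750]
K = S⁻¹·BᵀPA = [0.1935 -0.1129; -0.5806 0.3387]
A−BK = [-1.0323 -1.0645; -2.0323 -2.5645]
AᵀP(A−BK) = [0.5484 0.0968; 0.0968 0.5685]
P' = Q + AᵀP(A−BK) = [8.5484 -2.9032; -2.9032 2.8185]
tr(P') = 11.3669


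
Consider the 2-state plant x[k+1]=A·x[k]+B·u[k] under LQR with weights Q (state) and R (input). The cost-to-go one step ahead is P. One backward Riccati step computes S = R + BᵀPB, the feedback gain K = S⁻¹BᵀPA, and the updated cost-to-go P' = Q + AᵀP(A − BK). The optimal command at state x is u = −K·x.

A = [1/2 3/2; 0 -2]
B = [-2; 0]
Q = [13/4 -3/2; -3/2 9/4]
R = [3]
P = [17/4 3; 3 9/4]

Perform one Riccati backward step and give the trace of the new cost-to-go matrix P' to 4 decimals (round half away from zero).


BᵀP = [-8.5000 -6.0000]
S = R + BᵀPB = [3] + [17.0000] = [20.0000]
BᵀPA = [-4.2500 -0.7500]
K = S⁻¹·BᵀPA = [-0.2125 -0.0375]
A−BK = [0.0750 1.4250; 0.0000 -2.0000]
AᵀP(A−BK) = [0.1594 0.0281; 0.0281 0.5344]
P' = Q + AᵀP(A−BK) = [3.4094 -1.4719; -1.4719 2.7844]
tr(P') = 6.1938

6.1938


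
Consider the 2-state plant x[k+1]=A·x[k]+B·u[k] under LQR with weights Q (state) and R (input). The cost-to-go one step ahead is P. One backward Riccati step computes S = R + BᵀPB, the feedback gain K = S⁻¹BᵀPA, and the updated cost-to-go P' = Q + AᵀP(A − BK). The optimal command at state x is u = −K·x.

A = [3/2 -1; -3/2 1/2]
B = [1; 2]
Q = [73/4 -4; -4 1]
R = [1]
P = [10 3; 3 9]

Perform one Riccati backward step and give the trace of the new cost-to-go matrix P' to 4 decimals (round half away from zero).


BᵀP = [16.0000 21.0000]
S = R + BᵀPB = [1] + [58.0000] = [59.0000]
BᵀPA = [-7.5000 -5.5000]
K = S⁻¹·BᵀPA = [-0.1271 -0.0932]
A−BK = [1.6271 -0.9068; -1.2458 0.6864]
AᵀP(A−BK) = [28.2966 -15.6992; -15.6992 8.7373]
P' = Q + AᵀP(A−BK) = [46.5466 -19.6992; -19.6992 9.7373]
tr(P') = 56.2839

56.2839


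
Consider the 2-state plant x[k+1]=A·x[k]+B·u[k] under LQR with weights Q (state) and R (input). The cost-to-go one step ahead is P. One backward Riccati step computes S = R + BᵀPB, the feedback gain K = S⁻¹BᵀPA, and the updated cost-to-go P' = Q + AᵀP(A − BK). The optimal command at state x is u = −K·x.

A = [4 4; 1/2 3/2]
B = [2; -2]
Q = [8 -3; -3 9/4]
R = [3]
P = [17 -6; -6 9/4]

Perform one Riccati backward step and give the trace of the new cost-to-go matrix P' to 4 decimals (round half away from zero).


BᵀP = [46.0000 -16.5000]
S = R + BᵀPB = [3] + [125.0000] = [128.0000]
BᵀPA = [175.7500 159.2500]
K = S⁻¹·BᵀPA = [1.3730 1.2441]
A−BK = [1.2539 1.5117; 3.2461 3.9883]
AᵀP(A−BK) = [7.2495 7.0298; 7.0298 6.9331]
P' = Q + AᵀP(A−BK) = [15.2495 4.0298; 4.0298 9.1831]
tr(P') = 24.4326

24.4326


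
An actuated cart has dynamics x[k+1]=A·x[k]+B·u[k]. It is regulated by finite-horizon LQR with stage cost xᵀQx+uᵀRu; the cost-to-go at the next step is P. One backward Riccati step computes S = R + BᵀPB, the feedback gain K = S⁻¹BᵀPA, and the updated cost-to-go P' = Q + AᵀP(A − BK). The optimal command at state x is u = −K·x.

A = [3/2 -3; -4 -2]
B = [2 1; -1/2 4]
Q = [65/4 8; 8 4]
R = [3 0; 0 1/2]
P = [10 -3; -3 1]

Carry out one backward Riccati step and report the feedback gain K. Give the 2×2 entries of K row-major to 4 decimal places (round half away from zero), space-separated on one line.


BᵀP = [21.5000 -6.5000; -2.0000 1.0000]
S = R + BᵀPB = [3 0; 0 1/2] + [46.2500 -4.5000; -4.5000 2.0000] = [49.2500 -4.5000; -4.5000 2.5000]
BᵀPA = [58.2500 -51.5000; -7.0000 4.0000]
K = S⁻¹·BᵀPA = [1.1094 -1.0765; -0.8032 -0.3378]
A−BK = [0.0844 -0.5091; -0.2327 -1.1871]
AᵀP(A−BK) = [4.2579 -3.6555; -3.6555 3.9089]
P' = Q + AᵀP(A−BK) = [20.5079 4.3445; 4.3445 7.9089]
tr(P') = 28.4168

1.1094 -1.0765 -0.8032 -0.3378


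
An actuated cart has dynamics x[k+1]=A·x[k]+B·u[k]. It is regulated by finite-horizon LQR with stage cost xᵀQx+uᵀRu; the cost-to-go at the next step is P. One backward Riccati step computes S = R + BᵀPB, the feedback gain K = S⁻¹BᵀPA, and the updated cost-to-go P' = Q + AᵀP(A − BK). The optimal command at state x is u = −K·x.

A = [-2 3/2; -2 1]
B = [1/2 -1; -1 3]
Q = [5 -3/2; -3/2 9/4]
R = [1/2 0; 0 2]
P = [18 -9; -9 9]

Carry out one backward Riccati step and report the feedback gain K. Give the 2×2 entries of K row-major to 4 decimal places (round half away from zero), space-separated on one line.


-2.3958 1.7496 -0.7881 0.4571

BᵀP = [18.0000 -13.5000; -45.0000 36.0000]
S = R + BᵀPB = [1/2 0; 0 2] + [22.5000 -58.5000; -58.5000 153.0000] = [23.0000 -58.5000; -58.5000 155.0000]
BᵀPA = [-9.0000 13.5000; 18.0000 -31.5000]
K = S⁻¹·BᵀPA = [-2.3958 1.7496; -0.7881 0.4571]
A−BK = [-1.5902 1.0823; -2.0315 1.3783]
AᵀP(A−BK) = [28.6235 -19.4816; -19.4816 13.2793]
P' = Q + AᵀP(A−BK) = [33.6235 -20.9816; -20.9816 15.5293]
tr(P') = 49.1528


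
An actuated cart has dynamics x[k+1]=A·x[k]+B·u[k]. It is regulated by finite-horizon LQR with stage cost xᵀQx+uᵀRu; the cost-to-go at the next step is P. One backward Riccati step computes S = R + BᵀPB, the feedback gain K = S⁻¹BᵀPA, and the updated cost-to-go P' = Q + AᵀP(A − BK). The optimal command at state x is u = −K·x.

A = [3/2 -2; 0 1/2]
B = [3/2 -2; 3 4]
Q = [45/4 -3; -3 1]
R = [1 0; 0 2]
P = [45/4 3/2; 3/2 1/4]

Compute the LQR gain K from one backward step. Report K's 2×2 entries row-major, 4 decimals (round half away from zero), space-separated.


0.5503 -0.6824 -0.2899 0.4080

BᵀP = [21.3750 3.0000; -16.5000 -2.0000]
S = R + BᵀPB = [1 0; 0 2] + [41.0625 -30.7500; -30.7500 25.0000] = [42.0625 -30.7500; -30.7500 27.0000]
BᵀPA = [32.0625 -41.2500; -24.7500 32.0000]
K = S⁻¹·BᵀPA = [0.5503 -0.6824; -0.2899 0.4080]
A−BK = [0.0947 -0.1604; -0.4911 0.9155]
AᵀP(A−BK) = [0.4926 -0.6472; -0.6472 0.8570]
P' = Q + AᵀP(A−BK) = [11.7426 -3.6472; -3.6472 1.8570]
tr(P') = 13.5996


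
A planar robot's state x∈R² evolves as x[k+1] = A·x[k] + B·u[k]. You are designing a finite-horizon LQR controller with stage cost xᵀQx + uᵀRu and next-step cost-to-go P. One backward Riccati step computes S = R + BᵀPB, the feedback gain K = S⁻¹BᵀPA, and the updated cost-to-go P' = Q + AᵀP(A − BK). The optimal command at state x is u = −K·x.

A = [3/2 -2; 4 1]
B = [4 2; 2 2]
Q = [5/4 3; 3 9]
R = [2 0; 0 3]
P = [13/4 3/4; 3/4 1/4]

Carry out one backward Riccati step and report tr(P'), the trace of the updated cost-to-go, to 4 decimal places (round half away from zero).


BᵀP = [14.5000 3.5000; 8.0000 2.0000]
S = R + BᵀPB = [2 0; 0 3] + [65.0000 36.0000; 36.0000 20.0000] = [67.0000 36.0000; 36.0000 23.0000]
BᵀPA = [35.7500 -25.5000; 20.0000 -14.0000]
K = S⁻¹·BᵀPA = [0.4173 -0.3367; 0.2163 -0.0816]
A−BK = [-0.6020 -0.4898; 2.7327 1.8367]
AᵀP(A−BK) = [1.0658 0.0459; 0.0459 0.5204]
P' = Q + AᵀP(A−BK) = [2.3158 3.0459; 3.0459 9.5204]
tr(P') = 11.8362

11.8362


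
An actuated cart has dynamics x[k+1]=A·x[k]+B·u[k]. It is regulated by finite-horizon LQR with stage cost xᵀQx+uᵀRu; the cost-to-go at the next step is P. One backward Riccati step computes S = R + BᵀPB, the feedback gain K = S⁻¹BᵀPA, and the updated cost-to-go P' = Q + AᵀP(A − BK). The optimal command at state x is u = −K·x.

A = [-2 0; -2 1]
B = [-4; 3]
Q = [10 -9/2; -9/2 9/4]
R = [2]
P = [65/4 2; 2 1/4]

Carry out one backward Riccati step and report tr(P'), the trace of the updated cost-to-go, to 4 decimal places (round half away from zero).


BᵀP = [-59.0000 -7.2500]
S = R + BᵀPB = [2] + [214.2500] = [216.2500]
BᵀPA = [132.5000 -7.2500]
K = S⁻¹·BᵀPA = [0.6127 -0.0335]
A−BK = [0.4509 -0.1341; -3.8382 1.1006]
AᵀP(A−BK) = [0.8150 -0.0578; -0.0578 0.0069]
P' = Q + AᵀP(A−BK) = [10.8150 -4.5578; -4.5578 2.2569]
tr(P') = 13.0720

13.0720


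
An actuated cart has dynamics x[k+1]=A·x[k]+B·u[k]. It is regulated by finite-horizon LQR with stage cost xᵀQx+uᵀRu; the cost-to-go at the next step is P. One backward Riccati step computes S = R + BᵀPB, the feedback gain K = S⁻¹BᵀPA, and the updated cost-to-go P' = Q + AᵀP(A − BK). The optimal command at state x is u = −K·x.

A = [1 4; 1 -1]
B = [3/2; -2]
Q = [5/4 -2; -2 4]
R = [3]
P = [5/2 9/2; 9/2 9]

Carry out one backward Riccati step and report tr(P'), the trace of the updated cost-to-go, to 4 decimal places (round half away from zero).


17.9096

BᵀP = [-5.2500 -11.2500]
S = R + BᵀPB = [3] + [14.6250] = [17.6250]
BᵀPA = [-16.5000 -9.7500]
K = S⁻¹·BᵀPA = [-0.9362 -0.5532]
A−BK = [2.4043 4.8298; -0.8723 -2.1064]
AᵀP(A−BK) = [5.0532 5.3723; 5.3723 7.6064]
P' = Q + AᵀP(A−BK) = [6.3032 3.3723; 3.3723 11.6064]
tr(P') = 17.9096


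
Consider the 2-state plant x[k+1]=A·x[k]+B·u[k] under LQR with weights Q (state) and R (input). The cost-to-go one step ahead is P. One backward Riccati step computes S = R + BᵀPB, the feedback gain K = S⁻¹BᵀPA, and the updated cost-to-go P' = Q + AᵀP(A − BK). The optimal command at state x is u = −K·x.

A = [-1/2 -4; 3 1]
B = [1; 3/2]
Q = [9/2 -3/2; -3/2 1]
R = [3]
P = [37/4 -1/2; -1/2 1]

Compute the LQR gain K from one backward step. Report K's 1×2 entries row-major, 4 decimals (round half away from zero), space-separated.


-0.0962 -2.5385

BᵀP = [8.5000 1.0000]
S = R + BᵀPB = [3] + [10.0000] = [13.0000]
BᵀPA = [-1.2500 -33.0000]
K = S⁻¹·BᵀPA = [-0.0962 -2.5385]
A−BK = [-0.4038 -1.4615; 3.1442 4.8077]
AᵀP(A−BK) = [12.6923 24.5769; 24.5769 69.2308]
P' = Q + AᵀP(A−BK) = [17.1923 23.0769; 23.0769 70.2308]
tr(P') = 87.4231


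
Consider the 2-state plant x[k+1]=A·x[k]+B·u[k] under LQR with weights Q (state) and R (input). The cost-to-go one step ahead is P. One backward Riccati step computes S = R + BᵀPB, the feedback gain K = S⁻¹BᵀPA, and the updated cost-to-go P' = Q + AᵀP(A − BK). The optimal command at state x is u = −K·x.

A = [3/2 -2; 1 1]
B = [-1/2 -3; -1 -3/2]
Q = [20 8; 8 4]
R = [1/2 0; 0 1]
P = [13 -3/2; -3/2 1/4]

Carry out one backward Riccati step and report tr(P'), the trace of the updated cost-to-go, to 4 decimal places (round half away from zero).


BᵀP = [-5.0000 0.5000; -36.7500 4.1250]
S = R + BᵀPB = [1/2 0; 0 1] + [2.0000 14.2500; 14.2500 104.0625] = [2.5000 14.2500; 14.2500 105.0625]
BᵀPA = [-7.0000 10.5000; -51.0000 77.6250]
K = S⁻¹·BᵀPA = [-0.1458 -0.0503; -0.4657 0.7457]
A−BK = [0.0302 0.2119; 0.1557 2.0682]
AᵀP(A−BK) = [0.2313 -0.3230; -0.3230 0.8956]
P' = Q + AᵀP(A−BK) = [20.2313 7.6770; 7.6770 4.8956]
tr(P') = 25.1269

25.1269


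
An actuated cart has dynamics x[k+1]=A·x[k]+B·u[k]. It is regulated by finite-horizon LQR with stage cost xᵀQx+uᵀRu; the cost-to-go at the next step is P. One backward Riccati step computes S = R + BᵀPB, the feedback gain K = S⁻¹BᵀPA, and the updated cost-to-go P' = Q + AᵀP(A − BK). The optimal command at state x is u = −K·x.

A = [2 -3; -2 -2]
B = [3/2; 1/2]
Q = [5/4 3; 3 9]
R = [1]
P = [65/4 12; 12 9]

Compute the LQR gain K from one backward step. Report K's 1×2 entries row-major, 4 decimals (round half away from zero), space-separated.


0.2724 -2.3546

BᵀP = [30.3750 22.5000]
S = R + BᵀPB = [1] + [56.8125] = [57.8125]
BᵀPA = [15.7500 -136.1250]
K = S⁻¹·BᵀPA = [0.2724 -2.3546]
A−BK = [1.5914 0.5319; -2.1362 -0.8227]
AᵀP(A−BK) = [0.7092 -0.4151; -0.4151 5.7308]
P' = Q + AᵀP(A−BK) = [1.9592 2.5849; 2.5849 14.7308]
tr(P') = 16.6900


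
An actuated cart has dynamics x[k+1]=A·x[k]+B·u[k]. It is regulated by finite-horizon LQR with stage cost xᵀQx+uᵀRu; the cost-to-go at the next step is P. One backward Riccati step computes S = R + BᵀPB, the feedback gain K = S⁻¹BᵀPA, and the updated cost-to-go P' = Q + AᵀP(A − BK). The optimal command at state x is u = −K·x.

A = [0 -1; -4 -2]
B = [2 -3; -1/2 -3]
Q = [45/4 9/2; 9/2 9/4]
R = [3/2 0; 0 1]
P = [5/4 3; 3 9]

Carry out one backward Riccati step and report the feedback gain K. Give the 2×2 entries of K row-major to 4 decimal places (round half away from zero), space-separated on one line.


0.5635 0.1337 1.0066 0.5824

BᵀP = [1.0000 1.5000; -12.7500 -36.0000]
S = R + BᵀPB = [3/2 0; 0 1] + [1.2500 -7.5000; -7.5000 146.2500] = [2.7500 -7.5000; -7.5000 147.2500]
BᵀPA = [-6.0000 -4.0000; 144.0000 84.7500]
K = S⁻¹·BᵀPA = [0.5635 0.1337; 1.0066 0.5824]
A−BK = [1.8928 0.4797; -0.6983 -0.1861]
AᵀP(A−BK) = [2.4262 0.9421; 0.9421 0.4296]
P' = Q + AᵀP(A−BK) = [13.6762 5.4421; 5.4421 2.6796]
tr(P') = 16.3559


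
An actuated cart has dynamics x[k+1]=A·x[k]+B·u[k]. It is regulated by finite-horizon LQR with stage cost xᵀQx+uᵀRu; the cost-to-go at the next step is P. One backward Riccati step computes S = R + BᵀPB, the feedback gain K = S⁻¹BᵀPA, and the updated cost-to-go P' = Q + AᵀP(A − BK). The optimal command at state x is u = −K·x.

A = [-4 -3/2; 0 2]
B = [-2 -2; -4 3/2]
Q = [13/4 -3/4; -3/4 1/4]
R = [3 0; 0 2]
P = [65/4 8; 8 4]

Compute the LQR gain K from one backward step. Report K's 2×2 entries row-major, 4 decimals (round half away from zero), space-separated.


BᵀP = [-64.5000 -32.0000; -20.5000 -10.0000]
S = R + BᵀPB = [3 0; 0 2] + [257.0000 81.0000; 81.0000 26.0000] = [260.0000 81.0000; 81.0000 28.0000]
BᵀPA = [258.0000 32.7500; 82.0000 10.7500]
K = S⁻¹·BᵀPA = [0.8095 0.0643; 0.5869 0.1978]
A−BK = [-1.2072 -0.9757; 2.3574 1.9605]
AᵀP(A−BK) = [3.0320 0.6808; 0.6808 0.3290]
P' = Q + AᵀP(A−BK) = [6.2820 -0.0692; -0.0692 0.5790]
tr(P') = 6.8610

0.8095 0.0643 0.5869 0.1978


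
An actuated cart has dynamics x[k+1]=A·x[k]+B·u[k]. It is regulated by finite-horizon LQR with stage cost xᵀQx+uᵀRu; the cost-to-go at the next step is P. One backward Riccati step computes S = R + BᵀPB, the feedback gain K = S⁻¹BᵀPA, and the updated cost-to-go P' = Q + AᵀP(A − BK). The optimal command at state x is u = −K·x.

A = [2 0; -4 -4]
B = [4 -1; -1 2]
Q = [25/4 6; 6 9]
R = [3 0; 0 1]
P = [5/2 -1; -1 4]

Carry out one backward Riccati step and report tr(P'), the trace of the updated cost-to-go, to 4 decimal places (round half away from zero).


BᵀP = [11.0000 -8.0000; -4.5000 9.0000]
S = R + BᵀPB = [3 0; 0 1] + [52.0000 -27.0000; -27.0000 22.5000] = [55.0000 -27.0000; -27.0000 23.5000]
BᵀPA = [54.0000 32.0000; -45.0000 -36.0000]
K = S⁻¹·BᵀPA = [0.0958 -0.3904; -1.8048 -1.9805]
A−BK = [-0.1881 -0.4188; -0.2946 -0.4295]
AᵀP(A−BK) = [3.6096 3.9610; 3.9610 5.1961]
P' = Q + AᵀP(A−BK) = [9.8596 9.9610; 9.9610 14.1961]
tr(P') = 24.0557

24.0557


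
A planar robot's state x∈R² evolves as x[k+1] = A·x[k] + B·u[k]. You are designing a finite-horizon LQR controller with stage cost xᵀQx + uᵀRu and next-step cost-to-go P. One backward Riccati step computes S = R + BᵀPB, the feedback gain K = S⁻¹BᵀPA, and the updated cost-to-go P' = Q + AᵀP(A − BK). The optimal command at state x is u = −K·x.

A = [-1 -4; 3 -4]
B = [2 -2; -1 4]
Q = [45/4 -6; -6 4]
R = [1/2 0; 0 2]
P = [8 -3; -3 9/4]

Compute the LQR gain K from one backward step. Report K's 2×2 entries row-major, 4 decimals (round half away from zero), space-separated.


0.0431 -2.9064 0.6446 -1.3081

BᵀP = [19.0000 -8.2500; -28.0000 15.0000]
S = R + BᵀPB = [1/2 0; 0 2] + [46.2500 -71.0000; -71.0000 116.0000] = [46.7500 -71.0000; -71.0000 118.0000]
BᵀPA = [-43.7500 -43.0000; 73.0000 52.0000]
K = S⁻¹·BᵀPA = [0.0431 -2.9064; 0.6446 -1.3081]
A−BK = [0.2029 -0.8034; 0.4648 -1.6740]
AᵀP(A−BK) = [1.0815 -2.6646; -2.6646 11.0452]
P' = Q + AᵀP(A−BK) = [12.3315 -8.6646; -8.6646 15.0452]
tr(P') = 27.3767


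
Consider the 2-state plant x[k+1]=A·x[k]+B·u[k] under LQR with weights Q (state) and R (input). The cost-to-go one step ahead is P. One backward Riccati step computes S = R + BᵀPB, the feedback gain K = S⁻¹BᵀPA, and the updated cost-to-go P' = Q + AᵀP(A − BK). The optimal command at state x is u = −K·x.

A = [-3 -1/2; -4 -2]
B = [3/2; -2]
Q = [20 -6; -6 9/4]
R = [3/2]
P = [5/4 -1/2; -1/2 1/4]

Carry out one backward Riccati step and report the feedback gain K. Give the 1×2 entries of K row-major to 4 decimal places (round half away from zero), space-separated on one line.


BᵀP = [2.8750 -1.2500]
S = R + BᵀPB = [3/2] + [6.8125] = [8.3125]
BᵀPA = [-3.6250 1.0625]
K = S⁻¹·BᵀPA = [-0.4361 0.1278]
A−BK = [-2.3459 -0.6917; -4.8722 -1.7444]
AᵀP(A−BK) = [1.6692 0.3383; 0.3383 0.1767]
P' = Q + AᵀP(A−BK) = [21.6692 -5.6617; -5.6617 2.4267]
tr(P') = 24.0959

-0.4361 0.1278


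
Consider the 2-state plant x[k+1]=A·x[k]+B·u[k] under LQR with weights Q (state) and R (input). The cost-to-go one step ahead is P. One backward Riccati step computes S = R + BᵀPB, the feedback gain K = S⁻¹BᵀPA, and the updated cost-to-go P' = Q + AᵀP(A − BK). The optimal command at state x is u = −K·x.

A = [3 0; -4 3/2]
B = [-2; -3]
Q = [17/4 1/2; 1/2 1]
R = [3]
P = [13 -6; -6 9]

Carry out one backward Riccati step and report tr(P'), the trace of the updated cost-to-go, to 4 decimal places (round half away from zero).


402.3398

BᵀP = [-8.0000 -15.0000]
S = R + BᵀPB = [3] + [61.0000] = [64.0000]
BᵀPA = [36.0000 -22.5000]
K = S⁻¹·BᵀPA = [0.5625 -0.3516]
A−BK = [4.1250 -0.7031; -2.3125 0.4453]
AᵀP(A−BK) = [384.7500 -68.3438; -68.3438 12.3398]
P' = Q + AᵀP(A−BK) = [389.0000 -67.8438; -67.8438 13.3398]
tr(P') = 402.3398


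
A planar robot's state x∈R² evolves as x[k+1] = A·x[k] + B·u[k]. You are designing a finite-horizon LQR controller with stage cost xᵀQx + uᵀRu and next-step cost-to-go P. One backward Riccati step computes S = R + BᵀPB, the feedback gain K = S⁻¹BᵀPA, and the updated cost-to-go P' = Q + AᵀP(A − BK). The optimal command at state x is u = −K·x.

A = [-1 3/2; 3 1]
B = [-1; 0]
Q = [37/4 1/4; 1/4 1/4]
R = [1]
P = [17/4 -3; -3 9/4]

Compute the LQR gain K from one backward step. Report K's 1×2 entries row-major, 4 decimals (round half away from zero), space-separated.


2.5238 -0.6429

BᵀP = [-4.2500 3.0000]
S = R + BᵀPB = [1] + [4.2500] = [5.2500]
BᵀPA = [13.2500 -3.3750]
K = S⁻¹·BᵀPA = [2.5238 -0.6429]
A−BK = [1.5238 0.8571; 3.0000 1.0000]
AᵀP(A−BK) = [9.0595 -1.6071; -1.6071 0.6429]
P' = Q + AᵀP(A−BK) = [18.3095 -1.3571; -1.3571 0.8929]
tr(P') = 19.2024


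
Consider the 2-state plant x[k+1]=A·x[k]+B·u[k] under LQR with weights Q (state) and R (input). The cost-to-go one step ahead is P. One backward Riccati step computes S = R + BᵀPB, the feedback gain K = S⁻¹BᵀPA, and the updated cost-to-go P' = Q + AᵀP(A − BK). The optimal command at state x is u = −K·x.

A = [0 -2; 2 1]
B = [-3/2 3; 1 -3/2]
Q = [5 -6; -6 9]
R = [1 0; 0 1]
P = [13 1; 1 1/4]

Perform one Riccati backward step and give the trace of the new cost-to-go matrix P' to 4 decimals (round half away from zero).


15.1000

BᵀP = [-18.5000 -1.2500; 37.5000 2.6250]
S = R + BᵀPB = [1 0; 0 1] + [26.5000 -53.6250; -53.6250 108.5625] = [27.5000 -53.6250; -53.6250 109.5625]
BᵀPA = [-2.5000 35.7500; 5.2500 -72.3750]
K = S⁻¹·BᵀPA = [0.0555 0.2603; 0.0751 -0.5332]
A−BK = [-0.1420 -0.0100; 2.0571 -0.0601]
AᵀP(A−BK) = [0.7446 -0.0501; -0.0501 0.3554]
P' = Q + AᵀP(A−BK) = [5.7446 -6.0501; -6.0501 9.3554]
tr(P') = 15.1000


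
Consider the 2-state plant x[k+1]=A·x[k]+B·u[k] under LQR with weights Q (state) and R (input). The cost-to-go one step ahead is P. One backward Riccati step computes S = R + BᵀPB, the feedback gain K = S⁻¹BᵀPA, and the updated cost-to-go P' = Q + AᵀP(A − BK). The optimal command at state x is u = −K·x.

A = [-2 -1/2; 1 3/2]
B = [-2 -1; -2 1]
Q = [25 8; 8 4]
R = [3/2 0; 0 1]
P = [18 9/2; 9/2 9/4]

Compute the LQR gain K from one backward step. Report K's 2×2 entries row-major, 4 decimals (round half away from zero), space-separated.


BᵀP = [-45.0000 -13.5000; -13.5000 -2.2500]
S = R + BᵀPB = [3/2 0; 0 1] + [117.0000 31.5000; 31.5000 11.2500] = [118.5000 31.5000; 31.5000 12.2500]
BᵀPA = [76.5000 2.2500; 24.7500 3.3750]
K = S⁻¹·BᵀPA = [0.3429 -0.1714; 1.1388 0.7163]
A−BK = [-0.1755 -0.1265; 0.5469 0.4408]
AᵀP(A−BK) = [1.8367 1.0102; 1.0102 0.7806]
P' = Q + AᵀP(A−BK) = [26.8367 9.0102; 9.0102 4.7806]
tr(P') = 31.6173

0.3429 -0.1714 1.1388 0.7163


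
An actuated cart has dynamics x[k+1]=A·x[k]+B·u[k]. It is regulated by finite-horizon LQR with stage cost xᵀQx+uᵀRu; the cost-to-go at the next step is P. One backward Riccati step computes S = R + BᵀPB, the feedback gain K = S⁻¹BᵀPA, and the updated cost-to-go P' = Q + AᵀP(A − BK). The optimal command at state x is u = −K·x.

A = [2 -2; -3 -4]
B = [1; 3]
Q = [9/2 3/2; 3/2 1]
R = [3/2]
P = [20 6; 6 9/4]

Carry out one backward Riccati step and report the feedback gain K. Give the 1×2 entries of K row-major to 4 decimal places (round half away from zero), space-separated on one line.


0.4855 -1.6334

BᵀP = [38.0000 12.7500]
S = R + BᵀPB = [3/2] + [76.2500] = [77.7500]
BᵀPA = [37.7500 -127.0000]
K = S⁻¹·BᵀPA = [0.4855 -1.6334]
A−BK = [1.5145 -0.3666; -4.4566 0.9003]
AᵀP(A−BK) = [9.9212 -3.3376; -3.3376 4.5531]
P' = Q + AᵀP(A−BK) = [14.4212 -1.8376; -1.8376 5.5531]
tr(P') = 19.9743


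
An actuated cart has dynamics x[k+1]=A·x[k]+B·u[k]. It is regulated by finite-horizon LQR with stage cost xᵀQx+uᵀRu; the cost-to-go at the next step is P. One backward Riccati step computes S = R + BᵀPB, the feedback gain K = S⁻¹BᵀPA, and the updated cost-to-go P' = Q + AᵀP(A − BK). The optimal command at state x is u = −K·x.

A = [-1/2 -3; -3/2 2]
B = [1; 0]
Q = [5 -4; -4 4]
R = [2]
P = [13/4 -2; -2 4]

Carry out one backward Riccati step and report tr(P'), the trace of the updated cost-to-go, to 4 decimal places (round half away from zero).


BᵀP = [3.2500 -2.0000]
S = R + BᵀPB = [2] + [3.2500] = [5.2500]
BᵀPA = [1.3750 -13.7500]
K = S⁻¹·BᵀPA = [0.2619 -2.6190]
A−BK = [-0.7619 -0.3810; -1.5000 2.0000]
AᵀP(A−BK) = [6.4524 -10.5238; -10.5238 33.2381]
P' = Q + AᵀP(A−BK) = [11.4524 -14.5238; -14.5238 37.2381]
tr(P') = 48.6905

48.6905


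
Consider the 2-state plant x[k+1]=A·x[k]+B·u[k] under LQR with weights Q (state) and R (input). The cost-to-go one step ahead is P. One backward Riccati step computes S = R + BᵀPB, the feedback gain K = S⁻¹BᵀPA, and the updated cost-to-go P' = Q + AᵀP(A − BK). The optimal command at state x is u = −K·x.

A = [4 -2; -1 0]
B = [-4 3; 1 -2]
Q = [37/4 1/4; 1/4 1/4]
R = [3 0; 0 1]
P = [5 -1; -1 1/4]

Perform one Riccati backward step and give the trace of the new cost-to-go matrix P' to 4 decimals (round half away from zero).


BᵀP = [-21.0000 4.2500; 17.0000 -3.5000]
S = R + BᵀPB = [3 0; 0 1] + [88.2500 -71.5000; -71.5000 58.0000] = [91.2500 -71.5000; -71.5000 59.0000]
BᵀPA = [-88.2500 42.0000; 71.5000 -34.0000]
K = S⁻¹·BᵀPA = [-0.3481 0.1731; 0.7901 -0.3665]
A−BK = [0.2376 -0.2081; 0.9282 -0.9061]
AᵀP(A−BK) = [1.0442 -0.5193; -0.5193 0.2689]
P' = Q + AᵀP(A−BK) = [10.2942 -0.2693; -0.2693 0.5189]
tr(P') = 10.8131

10.8131


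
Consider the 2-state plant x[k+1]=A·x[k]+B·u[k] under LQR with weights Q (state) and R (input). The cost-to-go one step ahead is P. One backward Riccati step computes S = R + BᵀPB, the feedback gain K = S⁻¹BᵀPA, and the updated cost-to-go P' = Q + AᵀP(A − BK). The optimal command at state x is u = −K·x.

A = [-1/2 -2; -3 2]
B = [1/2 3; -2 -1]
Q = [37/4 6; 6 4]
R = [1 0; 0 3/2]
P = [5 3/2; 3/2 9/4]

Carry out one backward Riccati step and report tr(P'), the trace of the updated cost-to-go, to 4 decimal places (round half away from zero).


17.0491

BᵀP = [-0.5000 -3.7500; 13.5000 2.2500]
S = R + BᵀPB = [1 0; 0 3/2] + [7.2500 2.2500; 2.2500 38.2500] = [8.2500 2.2500; 2.2500 39.7500]
BᵀPA = [11.5000 -6.5000; -13.5000 -22.5000]
K = S⁻¹·BᵀPA = [1.5099 -0.6434; -0.4251 -0.5296]
A−BK = [0.0203 -0.0894; -0.4053 0.1835]
AᵀP(A−BK) = [2.8978 -0.7503; -0.7503 0.9013]
P' = Q + AᵀP(A−BK) = [12.1478 5.2497; 5.2497 4.9013]
tr(P') = 17.0491


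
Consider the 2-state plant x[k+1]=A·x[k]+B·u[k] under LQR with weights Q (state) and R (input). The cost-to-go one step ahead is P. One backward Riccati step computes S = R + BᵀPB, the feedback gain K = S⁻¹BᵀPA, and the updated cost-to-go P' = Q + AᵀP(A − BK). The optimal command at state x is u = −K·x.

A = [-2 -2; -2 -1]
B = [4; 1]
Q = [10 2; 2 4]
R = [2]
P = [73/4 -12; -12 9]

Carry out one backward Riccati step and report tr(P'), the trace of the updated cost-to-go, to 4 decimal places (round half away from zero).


BᵀP = [61.0000 -39.0000]
S = R + BᵀPB = [2] + [205.0000] = [207.0000]
BᵀPA = [-44.0000 -83.0000]
K = S⁻¹·BᵀPA = [-0.2126 -0.4010]
A−BK = [-1.1498 -0.3961; -1.7874 -0.5990]
AᵀP(A−BK) = [3.6473 1.3575; 1.3575 0.7198]
P' = Q + AᵀP(A−BK) = [13.6473 3.3575; 3.3575 4.7198]
tr(P') = 18.3671

18.3671


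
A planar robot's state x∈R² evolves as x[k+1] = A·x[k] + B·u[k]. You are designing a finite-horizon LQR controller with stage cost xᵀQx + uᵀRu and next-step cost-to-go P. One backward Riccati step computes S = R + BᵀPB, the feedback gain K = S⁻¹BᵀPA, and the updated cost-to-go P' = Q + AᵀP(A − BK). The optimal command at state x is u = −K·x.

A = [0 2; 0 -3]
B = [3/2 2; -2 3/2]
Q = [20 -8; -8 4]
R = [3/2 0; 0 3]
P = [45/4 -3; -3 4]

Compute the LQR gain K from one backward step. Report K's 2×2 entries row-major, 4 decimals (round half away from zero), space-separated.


0.0000 1.3848 0.0000 -0.0356

BᵀP = [22.8750 -12.5000; 18.0000 0.0000]
S = R + BᵀPB = [3/2 0; 0 3] + [59.3125 27.0000; 27.0000 36.0000] = [60.8125 27.0000; 27.0000 39.0000]
BᵀPA = [0.0000 83.2500; 0.0000 36.0000]
K = S⁻¹·BᵀPA = [0.0000 1.3848; 0.0000 -0.0356]
A−BK = [0.0000 -0.0059; 0.0000 -0.1770]
AᵀP(A−BK) = [0.0000 0.0000; 0.0000 2.9997]
P' = Q + AᵀP(A−BK) = [20.0000 -8.0000; -8.0000 6.9997]
tr(P') = 26.9997


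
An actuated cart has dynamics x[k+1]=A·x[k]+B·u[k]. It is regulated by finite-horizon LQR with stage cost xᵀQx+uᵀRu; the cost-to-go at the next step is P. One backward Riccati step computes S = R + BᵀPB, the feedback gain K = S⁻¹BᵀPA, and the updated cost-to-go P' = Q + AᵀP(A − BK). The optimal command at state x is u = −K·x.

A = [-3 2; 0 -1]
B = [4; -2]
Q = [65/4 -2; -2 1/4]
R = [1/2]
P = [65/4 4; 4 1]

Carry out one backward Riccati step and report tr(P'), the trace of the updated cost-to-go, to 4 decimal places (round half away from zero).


BᵀP = [57.0000 14.0000]
S = R + BᵀPB = [1/2] + [200.0000] = [200.5000]
BᵀPA = [-171.0000 100.0000]
K = S⁻¹·BᵀPA = [-0.8529 0.4988]
A−BK = [0.4115 0.0050; -1.7057 -0.0025]
AᵀP(A−BK) = [0.4096 -0.2132; -0.2132 0.1247]
P' = Q + AᵀP(A−BK) = [16.6596 -2.2132; -2.2132 0.3747]
tr(P') = 17.0343

17.0343


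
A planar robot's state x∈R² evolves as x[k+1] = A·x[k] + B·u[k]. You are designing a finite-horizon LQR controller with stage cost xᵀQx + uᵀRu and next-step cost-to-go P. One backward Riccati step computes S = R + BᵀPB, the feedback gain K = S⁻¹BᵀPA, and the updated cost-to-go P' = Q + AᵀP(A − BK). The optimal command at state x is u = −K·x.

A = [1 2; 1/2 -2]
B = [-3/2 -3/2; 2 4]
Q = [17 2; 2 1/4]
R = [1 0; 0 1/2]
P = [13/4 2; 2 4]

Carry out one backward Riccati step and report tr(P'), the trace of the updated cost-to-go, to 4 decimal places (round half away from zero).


BᵀP = [-0.8750 5.0000; 3.1250 13.0000]
S = R + BᵀPB = [1 0; 0 1/2] + [11.3125 21.3125; 21.3125 47.3125] = [12.3125 21.3125; 21.3125 47.8125]
BᵀPA = [1.6250 -11.7500; 9.6250 -19.7500]
K = S⁻¹·BᵀPA = [-0.9477 -1.0476; 0.6238 0.0539]
A−BK = [0.5141 0.5094; -0.0996 -0.1204]
AᵀP(A−BK) = [1.7864 1.6835; 1.6835 1.7551]
P' = Q + AᵀP(A−BK) = [18.7864 3.6835; 3.6835 2.0051]
tr(P') = 20.7915

20.7915


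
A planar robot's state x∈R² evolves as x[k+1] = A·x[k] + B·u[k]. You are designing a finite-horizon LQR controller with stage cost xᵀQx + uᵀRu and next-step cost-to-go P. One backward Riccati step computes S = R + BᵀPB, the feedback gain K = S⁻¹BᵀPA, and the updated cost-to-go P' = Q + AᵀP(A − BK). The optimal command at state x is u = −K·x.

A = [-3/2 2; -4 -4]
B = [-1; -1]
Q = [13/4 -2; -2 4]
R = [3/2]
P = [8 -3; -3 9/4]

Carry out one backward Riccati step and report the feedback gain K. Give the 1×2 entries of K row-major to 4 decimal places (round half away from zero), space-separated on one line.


0.7826 -2.2609

BᵀP = [-5.0000 0.7500]
S = R + BᵀPB = [3/2] + [4.2500] = [5.7500]
BᵀPA = [4.5000 -13.0000]
K = S⁻¹·BᵀPA = [0.7826 -2.2609]
A−BK = [-0.7174 -0.2609; -3.2174 -6.2609]
AᵀP(A−BK) = [14.4783 28.1739; 28.1739 86.6087]
P' = Q + AᵀP(A−BK) = [17.7283 26.1739; 26.1739 90.6087]
tr(P') = 108.3370


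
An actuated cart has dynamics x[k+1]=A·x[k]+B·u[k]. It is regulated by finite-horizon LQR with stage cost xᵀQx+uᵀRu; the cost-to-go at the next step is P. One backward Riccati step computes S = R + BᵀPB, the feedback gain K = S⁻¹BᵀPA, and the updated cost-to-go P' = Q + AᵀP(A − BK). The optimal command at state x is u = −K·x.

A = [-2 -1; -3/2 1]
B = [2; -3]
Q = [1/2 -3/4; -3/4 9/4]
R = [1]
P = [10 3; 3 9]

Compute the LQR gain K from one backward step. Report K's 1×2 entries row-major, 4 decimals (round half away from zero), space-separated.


BᵀP = [11.0000 -21.0000]
S = R + BᵀPB = [1] + [85.0000] = [86.0000]
BᵀPA = [9.5000 -32.0000]
K = S⁻¹·BᵀPA = [0.1105 -0.3721]
A−BK = [-2.2209 -0.2558; -1.1686 -0.1163]
AᵀP(A−BK) = [77.2006 8.5349; 8.5349 1.0930]
P' = Q + AᵀP(A−BK) = [77.7006 7.7849; 7.7849 3.3430]
tr(P') = 81.0436

0.1105 -0.3721
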